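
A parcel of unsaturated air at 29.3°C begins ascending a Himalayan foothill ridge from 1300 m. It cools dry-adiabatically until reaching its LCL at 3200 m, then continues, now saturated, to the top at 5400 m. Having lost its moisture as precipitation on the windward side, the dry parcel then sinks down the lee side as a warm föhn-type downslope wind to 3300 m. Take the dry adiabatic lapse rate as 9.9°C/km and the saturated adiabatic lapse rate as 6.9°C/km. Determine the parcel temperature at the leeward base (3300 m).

16.1°C

1300 → 3200 m (dry, 9.9°C/km): ΔT = -9.9 × 1.9 = -18.81°C → T = 10.49°C
3200 → 5400 m (saturated, 6.9°C/km): ΔT = -6.9 × 2.2 = -15.18°C → T = -4.69°C
5400 → 3300 m (dry descent, 9.9°C/km): ΔT = +9.9 × 2.1 = +20.79°C → T = 16.1°C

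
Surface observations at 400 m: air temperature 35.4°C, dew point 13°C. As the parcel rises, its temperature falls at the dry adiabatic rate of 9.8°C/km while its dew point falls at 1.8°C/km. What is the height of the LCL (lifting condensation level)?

T and T_d converge at 9.8 − 1.8 = 8°C per km
Height above start = (35.4 − 13) / 8 = 2.8 km
LCL altitude = 400 m + 2800 m = 3200 m

3200 m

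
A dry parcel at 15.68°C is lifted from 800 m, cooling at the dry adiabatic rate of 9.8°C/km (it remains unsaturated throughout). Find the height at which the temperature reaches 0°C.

Height above start = (15.68 − 0) / 9.8 = 1.6 km
Altitude = 800 m + 1600 m = 2400 m

2400 m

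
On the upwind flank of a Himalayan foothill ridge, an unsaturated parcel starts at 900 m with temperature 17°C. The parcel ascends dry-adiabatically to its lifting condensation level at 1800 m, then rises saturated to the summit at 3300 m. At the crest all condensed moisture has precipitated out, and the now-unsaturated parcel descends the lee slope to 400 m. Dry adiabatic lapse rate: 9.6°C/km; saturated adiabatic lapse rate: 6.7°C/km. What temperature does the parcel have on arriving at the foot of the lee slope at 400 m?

900 → 1800 m (dry, 9.6°C/km): ΔT = -9.6 × 0.9 = -8.64°C → T = 8.36°C
1800 → 3300 m (saturated, 6.7°C/km): ΔT = -6.7 × 1.5 = -10.05°C → T = -1.69°C
3300 → 400 m (dry descent, 9.6°C/km): ΔT = +9.6 × 2.9 = +27.84°C → T = 26.15°C

26.15°C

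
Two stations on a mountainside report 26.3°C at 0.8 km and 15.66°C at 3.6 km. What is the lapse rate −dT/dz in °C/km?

Γ = −ΔT/Δz = (26.3 − 15.66) / (3600 − 800) m
  = 10.64°C / 2.8 km = 3.8°C/km

3.8°C/km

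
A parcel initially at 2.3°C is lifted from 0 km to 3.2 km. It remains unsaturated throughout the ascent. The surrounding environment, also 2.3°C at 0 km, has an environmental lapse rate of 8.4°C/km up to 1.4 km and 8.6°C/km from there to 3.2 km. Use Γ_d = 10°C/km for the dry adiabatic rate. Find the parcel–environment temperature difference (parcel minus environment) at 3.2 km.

-4.76°C (parcel cooler than environment)

Parcel:
  From 0 m to 3200 m (dry): cools by 10 × 3.2 = 32°C, giving -29.7°C.
Environment:
  From 0 m to 1400 m (environment, lower layer): cools by 8.4 × 1.4 = 11.76°C, giving -9.46°C.
  From 1400 m to 3200 m (environment, upper layer): cools by 8.6 × 1.8 = 15.48°C, giving -24.94°C.
T_parcel − T_env = -29.7 − (-24.94) = -4.76°C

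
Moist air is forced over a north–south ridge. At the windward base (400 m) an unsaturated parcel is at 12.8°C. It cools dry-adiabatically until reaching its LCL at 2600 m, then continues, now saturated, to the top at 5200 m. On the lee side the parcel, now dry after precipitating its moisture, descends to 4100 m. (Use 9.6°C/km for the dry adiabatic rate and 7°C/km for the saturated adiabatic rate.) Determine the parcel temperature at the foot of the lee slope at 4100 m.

Dry to 2600 m: -9.6 × 2.2 km = -21.12°C, so T = -8.32°C.
Saturated to 5200 m: -7 × 2.6 km = -18.2°C, so T = -26.52°C.
Dry descent to 4100 m: +9.6 × 1.1 km = +10.56°C, so T = -15.96°C.

-15.96°C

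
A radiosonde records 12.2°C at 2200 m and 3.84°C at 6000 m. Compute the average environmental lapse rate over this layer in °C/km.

Γ = −ΔT/Δz = (12.2 − 3.84) / (6000 − 2200) m
  = 8.36°C / 3.8 km = 2.2°C/km

2.2°C/km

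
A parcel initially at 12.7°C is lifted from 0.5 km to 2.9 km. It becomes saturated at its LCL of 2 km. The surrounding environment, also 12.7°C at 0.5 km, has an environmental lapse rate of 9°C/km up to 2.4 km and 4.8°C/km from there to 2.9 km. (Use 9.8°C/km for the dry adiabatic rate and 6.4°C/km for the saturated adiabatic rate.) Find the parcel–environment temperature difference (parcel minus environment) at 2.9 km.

Parcel:
  From 500 m to 2000 m (dry): cools by 9.8 × 1.5 = 14.7°C, giving -2°C.
  From 2000 m to 2900 m (saturated): cools by 6.4 × 0.9 = 5.76°C, giving -7.76°C.
Environment:
  From 500 m to 2400 m (environment, lower layer): cools by 9 × 1.9 = 17.1°C, giving -4.4°C.
  From 2400 m to 2900 m (environment, upper layer): cools by 4.8 × 0.5 = 2.4°C, giving -6.8°C.
T_parcel − T_env = -7.76 − (-6.8) = -0.96°C

-0.96°C (parcel cooler than environment)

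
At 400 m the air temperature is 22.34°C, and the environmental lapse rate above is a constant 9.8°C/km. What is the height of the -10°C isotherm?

3700 m

Height above start = (22.34 − (-10)) / 9.8 = 3.3 km
Altitude = 400 m + 3300 m = 3700 m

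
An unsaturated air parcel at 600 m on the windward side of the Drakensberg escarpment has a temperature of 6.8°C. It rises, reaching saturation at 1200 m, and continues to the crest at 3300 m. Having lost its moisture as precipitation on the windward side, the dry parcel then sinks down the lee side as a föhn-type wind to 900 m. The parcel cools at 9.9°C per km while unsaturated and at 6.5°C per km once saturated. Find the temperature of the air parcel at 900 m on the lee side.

10.97°C

From 600 m to 1200 m (dry): cools by 9.9 × 0.6 = 5.94°C, giving 0.86°C.
From 1200 m to 3300 m (saturated): cools by 6.5 × 2.1 = 13.65°C, giving -12.79°C.
From 3300 m to 900 m (dry descent): warms by 9.9 × 2.4 = 23.76°C, giving 10.97°C.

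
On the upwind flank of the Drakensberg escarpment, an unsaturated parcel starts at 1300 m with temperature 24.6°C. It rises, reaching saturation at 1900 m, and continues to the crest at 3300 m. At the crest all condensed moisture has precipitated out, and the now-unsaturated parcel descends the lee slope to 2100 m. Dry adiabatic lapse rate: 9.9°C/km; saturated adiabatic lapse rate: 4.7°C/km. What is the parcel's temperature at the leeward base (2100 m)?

23.96°C

From 1300 m to 1900 m (dry): cools by 9.9 × 0.6 = 5.94°C, giving 18.66°C.
From 1900 m to 3300 m (saturated): cools by 4.7 × 1.4 = 6.58°C, giving 12.08°C.
From 3300 m to 2100 m (dry descent): warms by 9.9 × 1.2 = 11.88°C, giving 23.96°C.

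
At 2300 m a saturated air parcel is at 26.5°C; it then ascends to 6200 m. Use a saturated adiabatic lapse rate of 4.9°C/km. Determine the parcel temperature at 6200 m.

7.39°C

Saturated adiabatic to 6200 m: -4.9 × 3.9 km = -19.11°C, so T = 7.39°C.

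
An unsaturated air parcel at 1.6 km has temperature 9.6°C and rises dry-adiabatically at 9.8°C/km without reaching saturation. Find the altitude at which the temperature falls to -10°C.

3.6 km

Height above start = (9.6 − (-10)) / 9.8 = 2 km
Altitude = 1600 m + 2000 m = 3600 m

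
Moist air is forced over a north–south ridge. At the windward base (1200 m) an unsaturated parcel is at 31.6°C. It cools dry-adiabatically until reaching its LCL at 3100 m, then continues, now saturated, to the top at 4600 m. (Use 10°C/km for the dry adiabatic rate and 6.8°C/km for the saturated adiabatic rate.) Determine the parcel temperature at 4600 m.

2.4°C

1200 → 3100 m (dry, 10°C/km): ΔT = -10 × 1.9 = -19°C → T = 12.6°C
3100 → 4600 m (saturated, 6.8°C/km): ΔT = -6.8 × 1.5 = -10.2°C → T = 2.4°C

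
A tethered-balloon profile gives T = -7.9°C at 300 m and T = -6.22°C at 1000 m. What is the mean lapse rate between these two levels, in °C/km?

-2.4°C/km

Γ = −ΔT/Δz = (-7.9 − (-6.22)) / (1000 − 300) m
  = -1.68°C / 0.7 km = -2.4°C/km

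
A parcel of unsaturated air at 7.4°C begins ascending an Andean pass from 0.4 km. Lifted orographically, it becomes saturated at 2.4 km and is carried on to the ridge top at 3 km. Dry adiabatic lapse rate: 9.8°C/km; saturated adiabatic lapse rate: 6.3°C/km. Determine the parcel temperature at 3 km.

From 400 m to 2400 m (dry): cools by 9.8 × 2 = 19.6°C, giving -12.2°C.
From 2400 m to 3000 m (saturated): cools by 6.3 × 0.6 = 3.78°C, giving -15.98°C.

-15.98°C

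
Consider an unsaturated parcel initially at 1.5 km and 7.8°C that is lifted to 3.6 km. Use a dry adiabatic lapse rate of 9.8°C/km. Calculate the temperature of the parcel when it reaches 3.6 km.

Dry adiabatic to 3600 m: -9.8 × 2.1 km = -20.58°C, so T = -12.78°C.

-12.78°C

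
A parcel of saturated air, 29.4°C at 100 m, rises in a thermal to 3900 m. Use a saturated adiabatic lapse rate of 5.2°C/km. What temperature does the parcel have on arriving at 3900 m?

100–3900 m, saturated adiabatic: Δz = 3.8 km ⇒ ΔT = -19.76°C; T = 9.64°C

9.64°C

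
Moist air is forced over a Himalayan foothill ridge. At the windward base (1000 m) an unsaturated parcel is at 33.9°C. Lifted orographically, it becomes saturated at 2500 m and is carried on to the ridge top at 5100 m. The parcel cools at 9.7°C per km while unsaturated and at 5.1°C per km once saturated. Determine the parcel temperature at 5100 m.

6.09°C

Dry to 2500 m: -9.7 × 1.5 km = -14.55°C, so T = 19.35°C.
Saturated to 5100 m: -5.1 × 2.6 km = -13.26°C, so T = 6.09°C.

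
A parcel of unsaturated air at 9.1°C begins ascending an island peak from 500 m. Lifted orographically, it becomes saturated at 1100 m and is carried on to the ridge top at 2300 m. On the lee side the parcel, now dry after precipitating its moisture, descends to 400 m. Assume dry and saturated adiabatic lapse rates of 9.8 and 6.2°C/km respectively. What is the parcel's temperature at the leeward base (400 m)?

14.4°C

500 → 1100 m (dry, 9.8°C/km): ΔT = -9.8 × 0.6 = -5.88°C → T = 3.22°C
1100 → 2300 m (saturated, 6.2°C/km): ΔT = -6.2 × 1.2 = -7.44°C → T = -4.22°C
2300 → 400 m (dry descent, 9.8°C/km): ΔT = +9.8 × 1.9 = +18.62°C → T = 14.4°C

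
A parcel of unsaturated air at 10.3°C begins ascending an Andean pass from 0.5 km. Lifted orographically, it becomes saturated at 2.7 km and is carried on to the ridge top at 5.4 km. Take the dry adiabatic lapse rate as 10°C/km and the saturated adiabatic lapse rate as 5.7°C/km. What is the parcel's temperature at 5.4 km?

-27.09°C

Dry to 2700 m: -10 × 2.2 km = -22°C, so T = -11.7°C.
Saturated to 5400 m: -5.7 × 2.7 km = -15.39°C, so T = -27.09°C.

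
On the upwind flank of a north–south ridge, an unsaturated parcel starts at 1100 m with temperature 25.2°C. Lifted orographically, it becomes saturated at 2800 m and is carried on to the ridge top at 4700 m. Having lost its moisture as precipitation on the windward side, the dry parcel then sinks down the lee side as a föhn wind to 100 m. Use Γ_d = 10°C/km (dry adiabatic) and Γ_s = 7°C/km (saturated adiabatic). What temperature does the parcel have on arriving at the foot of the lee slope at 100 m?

From 1100 m to 2800 m (dry): cools by 10 × 1.7 = 17°C, giving 8.2°C.
From 2800 m to 4700 m (saturated): cools by 7 × 1.9 = 13.3°C, giving -5.1°C.
From 4700 m to 100 m (dry descent): warms by 10 × 4.6 = 46°C, giving 40.9°C.

40.9°C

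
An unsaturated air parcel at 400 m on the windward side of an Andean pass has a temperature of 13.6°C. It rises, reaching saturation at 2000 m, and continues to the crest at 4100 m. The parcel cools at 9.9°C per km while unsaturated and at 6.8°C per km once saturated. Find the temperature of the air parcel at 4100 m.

400 → 2000 m (dry, 9.9°C/km): ΔT = -9.9 × 1.6 = -15.84°C → T = -2.24°C
2000 → 4100 m (saturated, 6.8°C/km): ΔT = -6.8 × 2.1 = -14.28°C → T = -16.52°C

-16.52°C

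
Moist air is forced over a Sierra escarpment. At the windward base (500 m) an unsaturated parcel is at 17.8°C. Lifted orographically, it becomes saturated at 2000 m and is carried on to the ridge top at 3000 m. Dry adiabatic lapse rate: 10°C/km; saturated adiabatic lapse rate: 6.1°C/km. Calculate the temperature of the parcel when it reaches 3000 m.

-3.3°C

500–2000 m, dry: Δz = 1.5 km ⇒ ΔT = -15°C; T = 2.8°C
2000–3000 m, saturated: Δz = 1 km ⇒ ΔT = -6.1°C; T = -3.3°C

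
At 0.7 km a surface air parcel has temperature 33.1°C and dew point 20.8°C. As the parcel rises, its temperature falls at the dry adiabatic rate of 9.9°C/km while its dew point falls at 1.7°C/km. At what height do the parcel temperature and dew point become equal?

2.2 km

T and T_d converge at 9.9 − 1.7 = 8.2°C per km
Height above start = (33.1 − 20.8) / 8.2 = 1.5 km
LCL altitude = 700 m + 1500 m = 2200 m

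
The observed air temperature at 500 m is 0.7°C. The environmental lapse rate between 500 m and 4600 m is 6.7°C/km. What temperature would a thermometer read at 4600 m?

-26.77°C

From 500 m to 4600 m (environmental): cools by 6.7 × 4.1 = 27.47°C, giving -26.77°C.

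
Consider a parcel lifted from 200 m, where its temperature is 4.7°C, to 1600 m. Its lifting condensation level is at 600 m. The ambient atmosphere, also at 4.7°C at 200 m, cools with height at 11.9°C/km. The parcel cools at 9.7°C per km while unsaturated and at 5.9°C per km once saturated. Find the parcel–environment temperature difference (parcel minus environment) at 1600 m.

Parcel:
  From 200 m to 600 m (dry): cools by 9.7 × 0.4 = 3.88°C, giving 0.82°C.
  From 600 m to 1600 m (saturated): cools by 5.9 × 1 = 5.9°C, giving -5.08°C.
Environment:
  From 200 m to 1600 m (environment): cools by 11.9 × 1.4 = 16.66°C, giving -11.96°C.
T_parcel − T_env = -5.08 − (-11.96) = +6.88°C

+6.88°C (parcel warmer than environment)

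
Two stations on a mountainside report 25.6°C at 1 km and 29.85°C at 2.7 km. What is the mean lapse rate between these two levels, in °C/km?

-2.5°C/km

Γ = −ΔT/Δz = (25.6 − 29.85) / (2700 − 1000) m
  = -4.25°C / 1.7 km = -2.5°C/km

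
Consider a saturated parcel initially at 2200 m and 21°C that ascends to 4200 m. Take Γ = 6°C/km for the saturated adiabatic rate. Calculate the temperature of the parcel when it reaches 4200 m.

9°C

2200–4200 m, saturated adiabatic: Δz = 2 km ⇒ ΔT = -12°C; T = 9°C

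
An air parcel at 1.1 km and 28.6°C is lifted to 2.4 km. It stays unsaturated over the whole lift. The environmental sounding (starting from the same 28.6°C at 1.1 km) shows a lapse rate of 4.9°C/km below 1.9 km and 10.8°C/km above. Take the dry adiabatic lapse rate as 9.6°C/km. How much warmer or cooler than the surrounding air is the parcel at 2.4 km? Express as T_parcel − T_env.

Parcel:
  1100 → 2400 m (dry, 9.6°C/km): ΔT = -9.6 × 1.3 = -12.48°C → T = 16.12°C
Environment:
  1100 → 1900 m (environment, lower layer, 4.9°C/km): ΔT = -4.9 × 0.8 = -3.92°C → T = 24.68°C
  1900 → 2400 m (environment, upper layer, 10.8°C/km): ΔT = -10.8 × 0.5 = -5.4°C → T = 19.28°C
T_parcel − T_env = 16.12 − 19.28 = -3.16°C

-3.16°C (parcel cooler than environment)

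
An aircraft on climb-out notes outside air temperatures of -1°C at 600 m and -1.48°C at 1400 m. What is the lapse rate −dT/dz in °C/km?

Γ = −ΔT/Δz = (-1 − (-1.48)) / (1400 − 600) m
  = 0.48°C / 0.8 km = 0.6°C/km

0.6°C/km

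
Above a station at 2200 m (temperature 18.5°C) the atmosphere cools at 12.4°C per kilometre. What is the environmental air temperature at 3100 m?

Environmental to 3100 m: -12.4 × 0.9 km = -11.16°C, so T = 7.34°C.

7.34°C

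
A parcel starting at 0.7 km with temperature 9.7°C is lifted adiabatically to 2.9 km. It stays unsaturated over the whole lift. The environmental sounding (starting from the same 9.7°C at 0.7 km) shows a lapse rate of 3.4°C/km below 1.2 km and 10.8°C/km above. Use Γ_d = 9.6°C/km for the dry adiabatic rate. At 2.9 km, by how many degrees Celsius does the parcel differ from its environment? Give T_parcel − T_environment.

Parcel:
  700 → 2900 m (dry, 9.6°C/km): ΔT = -9.6 × 2.2 = -21.12°C → T = -11.42°C
Environment:
  700 → 1200 m (environment, lower layer, 3.4°C/km): ΔT = -3.4 × 0.5 = -1.7°C → T = 8°C
  1200 → 2900 m (environment, upper layer, 10.8°C/km): ΔT = -10.8 × 1.7 = -18.36°C → T = -10.36°C
T_parcel − T_env = -11.42 − (-10.36) = -1.06°C

-1.06°C (parcel cooler than environment)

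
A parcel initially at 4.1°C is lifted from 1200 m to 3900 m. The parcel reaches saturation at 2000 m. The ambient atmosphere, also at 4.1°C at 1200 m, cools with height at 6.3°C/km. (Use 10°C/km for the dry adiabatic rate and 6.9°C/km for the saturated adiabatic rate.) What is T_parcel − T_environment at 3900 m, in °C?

Parcel:
  Dry to 2000 m: -10 × 0.8 km = -8°C, so T = -3.9°C.
  Saturated to 3900 m: -6.9 × 1.9 km = -13.11°C, so T = -17.01°C.
Environment:
  Environment to 3900 m: -6.3 × 2.7 km = -17.01°C, so T = -12.91°C.
T_parcel − T_env = -17.01 − (-12.91) = -4.1°C

-4.1°C (parcel cooler than environment)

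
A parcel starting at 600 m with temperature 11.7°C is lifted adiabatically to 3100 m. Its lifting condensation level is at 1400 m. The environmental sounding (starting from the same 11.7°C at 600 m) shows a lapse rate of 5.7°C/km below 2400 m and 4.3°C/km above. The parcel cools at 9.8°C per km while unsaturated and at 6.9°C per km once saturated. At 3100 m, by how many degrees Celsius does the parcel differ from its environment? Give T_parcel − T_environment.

Parcel:
  From 600 m to 1400 m (dry): cools by 9.8 × 0.8 = 7.84°C, giving 3.86°C.
  From 1400 m to 3100 m (saturated): cools by 6.9 × 1.7 = 11.73°C, giving -7.87°C.
Environment:
  From 600 m to 2400 m (environment, lower layer): cools by 5.7 × 1.8 = 10.26°C, giving 1.44°C.
  From 2400 m to 3100 m (environment, upper layer): cools by 4.3 × 0.7 = 3.01°C, giving -1.57°C.
T_parcel − T_env = -7.87 − (-1.57) = -6.3°C

-6.3°C (parcel cooler than environment)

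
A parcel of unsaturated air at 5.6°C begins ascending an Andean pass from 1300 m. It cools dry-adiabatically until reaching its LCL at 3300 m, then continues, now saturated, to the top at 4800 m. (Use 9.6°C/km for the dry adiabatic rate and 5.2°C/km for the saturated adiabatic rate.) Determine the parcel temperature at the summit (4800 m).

1300–3300 m, dry: Δz = 2 km ⇒ ΔT = -19.2°C; T = -13.6°C
3300–4800 m, saturated: Δz = 1.5 km ⇒ ΔT = -7.8°C; T = -21.4°C

-21.4°C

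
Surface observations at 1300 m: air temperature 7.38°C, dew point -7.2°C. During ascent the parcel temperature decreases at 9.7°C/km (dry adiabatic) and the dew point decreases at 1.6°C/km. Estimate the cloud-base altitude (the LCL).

T and T_d converge at 9.7 − 1.6 = 8.1°C per km
Height above start = (7.38 − (-7.2)) / 8.1 = 1.8 km
LCL altitude = 1300 m + 1800 m = 3100 m

3100 m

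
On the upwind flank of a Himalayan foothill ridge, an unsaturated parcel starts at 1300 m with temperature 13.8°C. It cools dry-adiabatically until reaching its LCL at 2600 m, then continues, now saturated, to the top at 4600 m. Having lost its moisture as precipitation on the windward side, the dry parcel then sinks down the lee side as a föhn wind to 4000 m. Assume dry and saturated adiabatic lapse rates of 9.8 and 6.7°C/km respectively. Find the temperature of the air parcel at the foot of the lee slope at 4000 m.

-6.46°C

1300 → 2600 m (dry, 9.8°C/km): ΔT = -9.8 × 1.3 = -12.74°C → T = 1.06°C
2600 → 4600 m (saturated, 6.7°C/km): ΔT = -6.7 × 2 = -13.4°C → T = -12.34°C
4600 → 4000 m (dry descent, 9.8°C/km): ΔT = +9.8 × 0.6 = +5.88°C → T = -6.46°C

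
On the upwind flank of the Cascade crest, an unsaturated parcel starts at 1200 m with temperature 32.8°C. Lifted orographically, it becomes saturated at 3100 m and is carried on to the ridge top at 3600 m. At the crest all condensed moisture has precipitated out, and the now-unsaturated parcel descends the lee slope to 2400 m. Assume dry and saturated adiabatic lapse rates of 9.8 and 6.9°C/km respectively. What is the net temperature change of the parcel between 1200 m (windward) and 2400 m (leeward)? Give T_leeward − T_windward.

-10.31°C

Dry to 3100 m: -9.8 × 1.9 km = -18.62°C, so T = 14.18°C.
Saturated to 3600 m: -6.9 × 0.5 km = -3.45°C, so T = 10.73°C.
Dry descent to 2400 m: +9.8 × 1.2 km = +11.76°C, so T = 22.49°C.
Net change vs windward start: 22.49 − 32.8 = -10.31°C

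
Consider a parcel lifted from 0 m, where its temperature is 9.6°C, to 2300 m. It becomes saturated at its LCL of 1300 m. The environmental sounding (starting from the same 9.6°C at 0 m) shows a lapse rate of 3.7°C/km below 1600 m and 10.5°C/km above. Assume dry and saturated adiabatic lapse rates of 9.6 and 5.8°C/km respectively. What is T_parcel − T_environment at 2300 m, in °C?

Parcel:
  0 → 1300 m (dry, 9.6°C/km): ΔT = -9.6 × 1.3 = -12.48°C → T = -2.88°C
  1300 → 2300 m (saturated, 5.8°C/km): ΔT = -5.8 × 1 = -5.8°C → T = -8.68°C
Environment:
  0 → 1600 m (environment, lower layer, 3.7°C/km): ΔT = -3.7 × 1.6 = -5.92°C → T = 3.68°C
  1600 → 2300 m (environment, upper layer, 10.5°C/km): ΔT = -10.5 × 0.7 = -7.35°C → T = -3.67°C
T_parcel − T_env = -8.68 − (-3.67) = -5.01°C

-5.01°C (parcel cooler than environment)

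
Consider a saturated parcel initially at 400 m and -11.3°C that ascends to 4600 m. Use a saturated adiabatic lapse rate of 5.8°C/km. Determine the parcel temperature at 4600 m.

400 → 4600 m (saturated adiabatic, 5.8°C/km): ΔT = -5.8 × 4.2 = -24.36°C → T = -35.66°C

-35.66°C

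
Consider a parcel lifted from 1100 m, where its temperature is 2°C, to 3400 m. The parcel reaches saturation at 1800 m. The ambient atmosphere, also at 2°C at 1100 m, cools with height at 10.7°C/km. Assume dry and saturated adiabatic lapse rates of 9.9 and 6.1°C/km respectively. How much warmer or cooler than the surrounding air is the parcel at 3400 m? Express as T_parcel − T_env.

+7.92°C (parcel warmer than environment)

Parcel:
  1100–1800 m, dry: Δz = 0.7 km ⇒ ΔT = -6.93°C; T = -4.93°C
  1800–3400 m, saturated: Δz = 1.6 km ⇒ ΔT = -9.76°C; T = -14.69°C
Environment:
  1100–3400 m, environment: Δz = 2.3 km ⇒ ΔT = -24.61°C; T = -22.61°C
T_parcel − T_env = -14.69 − (-22.61) = +7.92°C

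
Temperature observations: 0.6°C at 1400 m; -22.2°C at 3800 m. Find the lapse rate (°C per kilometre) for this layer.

Γ = −ΔT/Δz = (0.6 − (-22.2)) / (3800 − 1400) m
  = 22.8°C / 2.4 km = 9.5°C/km

9.5°C/km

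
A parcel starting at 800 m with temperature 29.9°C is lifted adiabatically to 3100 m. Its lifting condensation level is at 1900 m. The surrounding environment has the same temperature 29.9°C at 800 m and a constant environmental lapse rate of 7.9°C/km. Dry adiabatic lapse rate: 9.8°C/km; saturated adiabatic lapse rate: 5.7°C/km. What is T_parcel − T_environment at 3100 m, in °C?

Parcel:
  From 800 m to 1900 m (dry): cools by 9.8 × 1.1 = 10.78°C, giving 19.12°C.
  From 1900 m to 3100 m (saturated): cools by 5.7 × 1.2 = 6.84°C, giving 12.28°C.
Environment:
  From 800 m to 3100 m (environment): cools by 7.9 × 2.3 = 18.17°C, giving 11.73°C.
T_parcel − T_env = 12.28 − 11.73 = +0.55°C

+0.55°C (parcel warmer than environment)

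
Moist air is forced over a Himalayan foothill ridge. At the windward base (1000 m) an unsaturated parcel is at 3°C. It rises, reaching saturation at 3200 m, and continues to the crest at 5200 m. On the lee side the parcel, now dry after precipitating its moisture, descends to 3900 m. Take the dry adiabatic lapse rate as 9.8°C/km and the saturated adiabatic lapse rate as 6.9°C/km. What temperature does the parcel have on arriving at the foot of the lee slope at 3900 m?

1000–3200 m, dry: Δz = 2.2 km ⇒ ΔT = -21.56°C; T = -18.56°C
3200–5200 m, saturated: Δz = 2 km ⇒ ΔT = -13.8°C; T = -32.36°C
5200–3900 m, dry descent: Δz = 1.3 km ⇒ ΔT = +12.74°C; T = -19.62°C

-19.62°C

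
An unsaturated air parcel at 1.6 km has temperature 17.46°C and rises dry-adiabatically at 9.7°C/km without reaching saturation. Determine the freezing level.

Height above start = (17.46 − 0) / 9.7 = 1.8 km
Altitude = 1600 m + 1800 m = 3400 m

3.4 km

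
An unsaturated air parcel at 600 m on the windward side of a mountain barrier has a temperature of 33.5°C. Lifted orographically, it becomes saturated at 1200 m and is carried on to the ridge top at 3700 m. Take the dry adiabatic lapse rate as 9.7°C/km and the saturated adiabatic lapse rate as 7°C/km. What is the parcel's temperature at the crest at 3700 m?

10.18°C

600 → 1200 m (dry, 9.7°C/km): ΔT = -9.7 × 0.6 = -5.82°C → T = 27.68°C
1200 → 3700 m (saturated, 7°C/km): ΔT = -7 × 2.5 = -17.5°C → T = 10.18°C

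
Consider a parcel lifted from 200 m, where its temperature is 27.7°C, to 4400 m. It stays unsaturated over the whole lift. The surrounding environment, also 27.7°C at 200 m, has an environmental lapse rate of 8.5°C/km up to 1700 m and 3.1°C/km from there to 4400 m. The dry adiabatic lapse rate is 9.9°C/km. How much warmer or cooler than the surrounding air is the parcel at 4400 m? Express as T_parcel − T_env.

-20.46°C (parcel cooler than environment)

Parcel:
  200 → 4400 m (dry, 9.9°C/km): ΔT = -9.9 × 4.2 = -41.58°C → T = -13.88°C
Environment:
  200 → 1700 m (environment, lower layer, 8.5°C/km): ΔT = -8.5 × 1.5 = -12.75°C → T = 14.95°C
  1700 → 4400 m (environment, upper layer, 3.1°C/km): ΔT = -3.1 × 2.7 = -8.37°C → T = 6.58°C
T_parcel − T_env = -13.88 − 6.58 = -20.46°C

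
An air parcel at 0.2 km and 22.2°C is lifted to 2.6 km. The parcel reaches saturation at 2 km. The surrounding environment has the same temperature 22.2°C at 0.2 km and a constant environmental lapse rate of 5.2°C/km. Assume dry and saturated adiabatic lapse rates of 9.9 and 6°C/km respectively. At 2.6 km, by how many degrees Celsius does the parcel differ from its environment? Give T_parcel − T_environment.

Parcel:
  200–2000 m, dry: Δz = 1.8 km ⇒ ΔT = -17.82°C; T = 4.38°C
  2000–2600 m, saturated: Δz = 0.6 km ⇒ ΔT = -3.6°C; T = 0.78°C
Environment:
  200–2600 m, environment: Δz = 2.4 km ⇒ ΔT = -12.48°C; T = 9.72°C
T_parcel − T_env = 0.78 − 9.72 = -8.94°C

-8.94°C (parcel cooler than environment)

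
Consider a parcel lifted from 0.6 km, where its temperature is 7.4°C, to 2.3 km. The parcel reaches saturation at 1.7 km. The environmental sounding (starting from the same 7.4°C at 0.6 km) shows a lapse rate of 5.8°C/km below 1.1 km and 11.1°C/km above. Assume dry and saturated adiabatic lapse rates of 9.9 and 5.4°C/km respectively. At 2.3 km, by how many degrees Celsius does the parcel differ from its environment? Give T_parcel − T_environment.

+2.09°C (parcel warmer than environment)

Parcel:
  Dry to 1700 m: -9.9 × 1.1 km = -10.89°C, so T = -3.49°C.
  Saturated to 2300 m: -5.4 × 0.6 km = -3.24°C, so T = -6.73°C.
Environment:
  Environment, lower layer to 1100 m: -5.8 × 0.5 km = -2.9°C, so T = 4.5°C.
  Environment, upper layer to 2300 m: -11.1 × 1.2 km = -13.32°C, so T = -8.82°C.
T_parcel − T_env = -6.73 − (-8.82) = +2.09°C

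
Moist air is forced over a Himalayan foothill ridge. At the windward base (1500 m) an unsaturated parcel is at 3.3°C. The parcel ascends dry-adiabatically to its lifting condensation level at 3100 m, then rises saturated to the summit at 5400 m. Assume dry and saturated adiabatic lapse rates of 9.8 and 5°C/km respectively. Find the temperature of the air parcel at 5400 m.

Dry to 3100 m: -9.8 × 1.6 km = -15.68°C, so T = -12.38°C.
Saturated to 5400 m: -5 × 2.3 km = -11.5°C, so T = -23.88°C.

-23.88°C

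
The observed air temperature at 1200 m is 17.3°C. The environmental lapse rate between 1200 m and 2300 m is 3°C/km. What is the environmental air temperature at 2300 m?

14°C

1200–2300 m, environmental: Δz = 1.1 km ⇒ ΔT = -3.3°C; T = 14°C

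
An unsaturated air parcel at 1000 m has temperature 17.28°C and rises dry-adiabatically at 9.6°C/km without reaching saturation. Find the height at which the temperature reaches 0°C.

2800 m

Height above start = (17.28 − 0) / 9.6 = 1.8 km
Altitude = 1000 m + 1800 m = 2800 m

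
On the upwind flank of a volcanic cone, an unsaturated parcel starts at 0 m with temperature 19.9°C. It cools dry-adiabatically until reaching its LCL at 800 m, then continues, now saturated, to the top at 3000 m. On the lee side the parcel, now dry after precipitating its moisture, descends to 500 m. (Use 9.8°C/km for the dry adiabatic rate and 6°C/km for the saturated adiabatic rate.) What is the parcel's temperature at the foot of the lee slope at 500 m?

23.36°C

Dry to 800 m: -9.8 × 0.8 km = -7.84°C, so T = 12.06°C.
Saturated to 3000 m: -6 × 2.2 km = -13.2°C, so T = -1.14°C.
Dry descent to 500 m: +9.8 × 2.5 km = +24.5°C, so T = 23.36°C.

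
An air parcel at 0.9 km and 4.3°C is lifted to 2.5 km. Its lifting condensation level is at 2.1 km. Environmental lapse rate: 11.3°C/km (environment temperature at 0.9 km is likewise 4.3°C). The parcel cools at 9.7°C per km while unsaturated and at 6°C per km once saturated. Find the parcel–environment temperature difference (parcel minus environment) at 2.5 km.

Parcel:
  Dry to 2100 m: -9.7 × 1.2 km = -11.64°C, so T = -7.34°C.
  Saturated to 2500 m: -6 × 0.4 km = -2.4°C, so T = -9.74°C.
Environment:
  Environment to 2500 m: -11.3 × 1.6 km = -18.08°C, so T = -13.78°C.
T_parcel − T_env = -9.74 − (-13.78) = +4.04°C

+4.04°C (parcel warmer than environment)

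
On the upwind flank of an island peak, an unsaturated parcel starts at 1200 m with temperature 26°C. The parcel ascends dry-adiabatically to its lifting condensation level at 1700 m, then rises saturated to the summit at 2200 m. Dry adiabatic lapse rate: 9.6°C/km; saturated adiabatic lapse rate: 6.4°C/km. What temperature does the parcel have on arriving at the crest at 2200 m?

From 1200 m to 1700 m (dry): cools by 9.6 × 0.5 = 4.8°C, giving 21.2°C.
From 1700 m to 2200 m (saturated): cools by 6.4 × 0.5 = 3.2°C, giving 18°C.

18°C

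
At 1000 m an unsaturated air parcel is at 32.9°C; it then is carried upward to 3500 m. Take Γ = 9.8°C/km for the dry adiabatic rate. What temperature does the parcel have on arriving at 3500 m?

From 1000 m to 3500 m (dry adiabatic): cools by 9.8 × 2.5 = 24.5°C, giving 8.4°C.

8.4°C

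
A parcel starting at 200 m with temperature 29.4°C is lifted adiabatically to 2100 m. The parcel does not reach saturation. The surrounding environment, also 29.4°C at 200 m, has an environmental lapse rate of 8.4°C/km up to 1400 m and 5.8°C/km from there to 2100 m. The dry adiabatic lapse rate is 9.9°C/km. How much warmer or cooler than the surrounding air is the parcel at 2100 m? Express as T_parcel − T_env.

Parcel:
  Dry to 2100 m: -9.9 × 1.9 km = -18.81°C, so T = 10.59°C.
Environment:
  Environment, lower layer to 1400 m: -8.4 × 1.2 km = -10.08°C, so T = 19.32°C.
  Environment, upper layer to 2100 m: -5.8 × 0.7 km = -4.06°C, so T = 15.26°C.
T_parcel − T_env = 10.59 − 15.26 = -4.67°C

-4.67°C (parcel cooler than environment)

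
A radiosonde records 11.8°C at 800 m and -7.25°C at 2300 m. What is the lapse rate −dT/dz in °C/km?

Γ = −ΔT/Δz = (11.8 − (-7.25)) / (2300 − 800) m
  = 19.05°C / 1.5 km = 12.7°C/km

12.7°C/km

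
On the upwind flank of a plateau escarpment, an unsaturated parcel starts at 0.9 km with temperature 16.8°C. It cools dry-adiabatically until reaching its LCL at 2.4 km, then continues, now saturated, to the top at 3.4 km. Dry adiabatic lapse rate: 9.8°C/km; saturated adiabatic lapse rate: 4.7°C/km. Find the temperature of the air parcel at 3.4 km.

-2.6°C

From 900 m to 2400 m (dry): cools by 9.8 × 1.5 = 14.7°C, giving 2.1°C.
From 2400 m to 3400 m (saturated): cools by 4.7 × 1 = 4.7°C, giving -2.6°C.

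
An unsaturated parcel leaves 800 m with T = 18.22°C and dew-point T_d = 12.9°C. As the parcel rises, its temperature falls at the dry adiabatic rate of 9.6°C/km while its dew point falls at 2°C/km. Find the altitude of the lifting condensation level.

1500 m

T and T_d converge at 9.6 − 2 = 7.6°C per km
Height above start = (18.22 − 12.9) / 7.6 = 0.7 km
LCL altitude = 800 m + 700 m = 1500 m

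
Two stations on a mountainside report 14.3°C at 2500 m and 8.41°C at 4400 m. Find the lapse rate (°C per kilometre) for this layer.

Γ = −ΔT/Δz = (14.3 − 8.41) / (4400 − 2500) m
  = 5.89°C / 1.9 km = 3.1°C/km

3.1°C/km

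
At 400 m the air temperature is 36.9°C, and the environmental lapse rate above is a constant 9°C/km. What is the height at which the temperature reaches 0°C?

Height above start = (36.9 − 0) / 9 = 4.1 km
Altitude = 400 m + 4100 m = 4500 m

4500 m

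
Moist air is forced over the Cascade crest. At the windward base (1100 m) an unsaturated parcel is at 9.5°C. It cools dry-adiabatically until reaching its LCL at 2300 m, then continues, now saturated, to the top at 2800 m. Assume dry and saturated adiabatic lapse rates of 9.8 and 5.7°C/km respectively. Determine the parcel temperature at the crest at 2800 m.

-5.11°C

Dry to 2300 m: -9.8 × 1.2 km = -11.76°C, so T = -2.26°C.
Saturated to 2800 m: -5.7 × 0.5 km = -2.85°C, so T = -5.11°C.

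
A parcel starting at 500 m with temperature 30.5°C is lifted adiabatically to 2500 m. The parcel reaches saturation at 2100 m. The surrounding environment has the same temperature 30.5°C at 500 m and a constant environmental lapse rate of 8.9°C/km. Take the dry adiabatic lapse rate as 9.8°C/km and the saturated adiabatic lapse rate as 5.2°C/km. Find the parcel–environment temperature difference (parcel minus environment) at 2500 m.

Parcel:
  Dry to 2100 m: -9.8 × 1.6 km = -15.68°C, so T = 14.82°C.
  Saturated to 2500 m: -5.2 × 0.4 km = -2.08°C, so T = 12.74°C.
Environment:
  Environment to 2500 m: -8.9 × 2 km = -17.8°C, so T = 12.7°C.
T_parcel − T_env = 12.74 − 12.7 = +0.04°C

+0.04°C (parcel warmer than environment)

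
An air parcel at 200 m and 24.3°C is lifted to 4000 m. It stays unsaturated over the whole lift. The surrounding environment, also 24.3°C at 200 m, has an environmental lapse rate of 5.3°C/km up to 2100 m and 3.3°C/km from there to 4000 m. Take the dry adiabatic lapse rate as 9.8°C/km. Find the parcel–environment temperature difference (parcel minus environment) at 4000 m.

-20.9°C (parcel cooler than environment)

Parcel:
  200 → 4000 m (dry, 9.8°C/km): ΔT = -9.8 × 3.8 = -37.24°C → T = -12.94°C
Environment:
  200 → 2100 m (environment, lower layer, 5.3°C/km): ΔT = -5.3 × 1.9 = -10.07°C → T = 14.23°C
  2100 → 4000 m (environment, upper layer, 3.3°C/km): ΔT = -3.3 × 1.9 = -6.27°C → T = 7.96°C
T_parcel − T_env = -12.94 − 7.96 = -20.9°C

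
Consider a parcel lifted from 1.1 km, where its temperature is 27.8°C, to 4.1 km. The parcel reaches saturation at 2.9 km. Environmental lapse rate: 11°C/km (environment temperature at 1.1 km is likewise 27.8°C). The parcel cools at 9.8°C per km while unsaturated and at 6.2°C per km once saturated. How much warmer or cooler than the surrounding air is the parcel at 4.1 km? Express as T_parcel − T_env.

Parcel:
  Dry to 2900 m: -9.8 × 1.8 km = -17.64°C, so T = 10.16°C.
  Saturated to 4100 m: -6.2 × 1.2 km = -7.44°C, so T = 2.72°C.
Environment:
  Environment to 4100 m: -11 × 3 km = -33°C, so T = -5.2°C.
T_parcel − T_env = 2.72 − (-5.2) = +7.92°C

+7.92°C (parcel warmer than environment)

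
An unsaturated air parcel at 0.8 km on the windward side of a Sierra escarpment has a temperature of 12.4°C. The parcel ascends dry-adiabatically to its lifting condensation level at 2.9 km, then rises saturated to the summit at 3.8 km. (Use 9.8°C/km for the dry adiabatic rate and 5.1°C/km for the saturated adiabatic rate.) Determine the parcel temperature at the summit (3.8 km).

Dry to 2900 m: -9.8 × 2.1 km = -20.58°C, so T = -8.18°C.
Saturated to 3800 m: -5.1 × 0.9 km = -4.59°C, so T = -12.77°C.

-12.77°C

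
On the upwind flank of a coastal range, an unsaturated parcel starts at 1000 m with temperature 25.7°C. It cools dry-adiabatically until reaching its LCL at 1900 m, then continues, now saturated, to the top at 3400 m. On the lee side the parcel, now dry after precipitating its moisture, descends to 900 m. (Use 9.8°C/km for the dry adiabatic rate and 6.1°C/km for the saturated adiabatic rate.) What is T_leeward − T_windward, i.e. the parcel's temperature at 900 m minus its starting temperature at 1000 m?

1000–1900 m, dry: Δz = 0.9 km ⇒ ΔT = -8.82°C; T = 16.88°C
1900–3400 m, saturated: Δz = 1.5 km ⇒ ΔT = -9.15°C; T = 7.73°C
3400–900 m, dry descent: Δz = 2.5 km ⇒ ΔT = +24.5°C; T = 32.23°C
Net change vs windward start: 32.23 − 25.7 = +6.53°C

+6.53°C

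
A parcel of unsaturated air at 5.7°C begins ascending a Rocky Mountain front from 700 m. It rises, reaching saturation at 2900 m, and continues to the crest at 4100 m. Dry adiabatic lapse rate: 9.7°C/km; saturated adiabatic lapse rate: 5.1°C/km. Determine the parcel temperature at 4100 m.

-21.76°C

700–2900 m, dry: Δz = 2.2 km ⇒ ΔT = -21.34°C; T = -15.64°C
2900–4100 m, saturated: Δz = 1.2 km ⇒ ΔT = -6.12°C; T = -21.76°C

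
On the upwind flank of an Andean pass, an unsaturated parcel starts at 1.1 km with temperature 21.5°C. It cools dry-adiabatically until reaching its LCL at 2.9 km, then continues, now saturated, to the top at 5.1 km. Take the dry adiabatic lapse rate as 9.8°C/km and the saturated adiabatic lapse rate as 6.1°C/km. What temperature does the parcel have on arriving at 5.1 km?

-9.56°C

1100 → 2900 m (dry, 9.8°C/km): ΔT = -9.8 × 1.8 = -17.64°C → T = 3.86°C
2900 → 5100 m (saturated, 6.1°C/km): ΔT = -6.1 × 2.2 = -13.42°C → T = -9.56°C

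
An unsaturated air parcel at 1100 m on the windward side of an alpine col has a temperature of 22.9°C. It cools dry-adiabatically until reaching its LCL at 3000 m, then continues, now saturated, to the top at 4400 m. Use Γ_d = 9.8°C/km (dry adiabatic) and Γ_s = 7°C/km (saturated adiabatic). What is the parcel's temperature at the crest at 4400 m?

1100 → 3000 m (dry, 9.8°C/km): ΔT = -9.8 × 1.9 = -18.62°C → T = 4.28°C
3000 → 4400 m (saturated, 7°C/km): ΔT = -7 × 1.4 = -9.8°C → T = -5.52°C

-5.52°C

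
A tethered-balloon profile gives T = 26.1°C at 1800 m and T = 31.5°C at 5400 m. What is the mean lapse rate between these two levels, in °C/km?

Γ = −ΔT/Δz = (26.1 − 31.5) / (5400 − 1800) m
  = -5.4°C / 3.6 km = -1.5°C/km

-1.5°C/km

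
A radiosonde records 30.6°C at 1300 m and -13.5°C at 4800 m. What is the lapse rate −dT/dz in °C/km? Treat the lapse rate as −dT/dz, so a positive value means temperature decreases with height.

12.6°C/km

Γ = −ΔT/Δz = (30.6 − (-13.5)) / (4800 − 1300) m
  = 44.1°C / 3.5 km = 12.6°C/km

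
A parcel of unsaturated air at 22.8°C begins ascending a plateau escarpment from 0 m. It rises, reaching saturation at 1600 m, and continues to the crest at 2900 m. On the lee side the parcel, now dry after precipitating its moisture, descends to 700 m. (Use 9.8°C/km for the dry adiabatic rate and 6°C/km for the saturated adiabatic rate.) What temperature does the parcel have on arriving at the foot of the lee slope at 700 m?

20.88°C

0–1600 m, dry: Δz = 1.6 km ⇒ ΔT = -15.68°C; T = 7.12°C
1600–2900 m, saturated: Δz = 1.3 km ⇒ ΔT = -7.8°C; T = -0.68°C
2900–700 m, dry descent: Δz = 2.2 km ⇒ ΔT = +21.56°C; T = 20.88°C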